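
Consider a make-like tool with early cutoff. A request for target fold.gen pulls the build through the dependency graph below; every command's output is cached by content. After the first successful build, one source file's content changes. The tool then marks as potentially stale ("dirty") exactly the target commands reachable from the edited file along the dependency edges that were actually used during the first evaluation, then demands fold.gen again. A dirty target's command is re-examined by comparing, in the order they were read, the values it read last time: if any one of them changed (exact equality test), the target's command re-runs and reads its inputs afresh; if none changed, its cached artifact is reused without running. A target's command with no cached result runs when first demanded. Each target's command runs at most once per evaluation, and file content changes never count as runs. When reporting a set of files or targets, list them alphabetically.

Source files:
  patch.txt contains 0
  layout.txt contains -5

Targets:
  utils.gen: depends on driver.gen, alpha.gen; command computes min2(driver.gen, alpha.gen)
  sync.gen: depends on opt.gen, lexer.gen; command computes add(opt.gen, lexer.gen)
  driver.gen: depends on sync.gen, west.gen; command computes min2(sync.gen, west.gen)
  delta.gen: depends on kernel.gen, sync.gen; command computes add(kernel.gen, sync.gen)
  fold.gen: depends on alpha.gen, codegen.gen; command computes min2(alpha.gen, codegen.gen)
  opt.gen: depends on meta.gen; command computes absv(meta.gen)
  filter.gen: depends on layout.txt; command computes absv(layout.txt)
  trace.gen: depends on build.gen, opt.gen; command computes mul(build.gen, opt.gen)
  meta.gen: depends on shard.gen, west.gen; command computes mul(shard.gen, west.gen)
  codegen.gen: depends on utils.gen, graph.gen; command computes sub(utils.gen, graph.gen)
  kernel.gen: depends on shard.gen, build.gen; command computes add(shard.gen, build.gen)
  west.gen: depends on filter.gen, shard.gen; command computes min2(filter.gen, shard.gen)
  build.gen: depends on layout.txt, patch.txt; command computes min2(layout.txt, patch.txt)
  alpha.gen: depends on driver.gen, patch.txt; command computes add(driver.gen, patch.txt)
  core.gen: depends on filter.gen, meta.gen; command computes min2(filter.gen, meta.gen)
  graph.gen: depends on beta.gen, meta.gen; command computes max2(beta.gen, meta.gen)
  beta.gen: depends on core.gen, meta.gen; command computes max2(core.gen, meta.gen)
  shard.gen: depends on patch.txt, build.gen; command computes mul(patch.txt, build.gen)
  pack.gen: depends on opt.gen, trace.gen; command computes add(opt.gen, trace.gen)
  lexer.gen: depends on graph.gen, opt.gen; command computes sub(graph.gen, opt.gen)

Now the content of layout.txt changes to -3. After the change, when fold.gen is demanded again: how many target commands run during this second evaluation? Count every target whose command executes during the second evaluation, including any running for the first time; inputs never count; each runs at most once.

5 target commands run: build.gen, core.gen, filter.gen, shard.gen, west.gen.
Note where the cutoff bites: meta.gen is checked, finds nothing changed, and keeps its cache.

First demand of the output computes:
  build.gen = min2(-5, 0) = -5
  filter.gen = absv(-5) = 5
  shard.gen = mul(0, -5) = 0
  west.gen = min2(5, 0) = 0
  meta.gen = mul(0, 0) = 0
  core.gen = min2(5, 0) = 0
  beta.gen = max2(0, 0) = 0
  graph.gen = max2(0, 0) = 0
  opt.gen = absv(0) = 0
  lexer.gen = sub(0, 0) = 0
  sync.gen = add(0, 0) = 0
  driver.gen = min2(0, 0) = 0
  alpha.gen = add(0, 0) = 0
  utils.gen = min2(0, 0) = 0
  codegen.gen = sub(0, 0) = 0
  fold.gen = min2(0, 0) = 0

After the edit, cleaning proceeds:
  build.gen: a read changed (layout.txt -5->-3) — executes, giving -3.
  filter.gen: a read changed (layout.txt -5->-3) — executes, giving 3.
  shard.gen: a read changed (build.gen -5->-3) — executes, giving 0 — identical to its old value.
  west.gen: a read changed (filter.gen 5->3) — executes, giving 0 — identical to its old value.
  meta.gen: dirty, but its reads are unchanged (shard.gen unchanged, west.gen unchanged); cached 0 stands.
  core.gen: a read changed (filter.gen 5->3) — executes, giving 0 — identical to its old value.
  beta.gen: dirty, but its reads are unchanged (core.gen unchanged, meta.gen unchanged); cached 0 stands.
  graph.gen: dirty, but its reads are unchanged (beta.gen unchanged, meta.gen unchanged); cached 0 stands.
  opt.gen: dirty, but its reads are unchanged (meta.gen unchanged); cached 0 stands.
  lexer.gen: dirty, but its reads are unchanged (graph.gen unchanged, opt.gen unchanged); cached 0 stands.
  sync.gen: dirty, but its reads are unchanged (opt.gen unchanged, lexer.gen unchanged); cached 0 stands.
  driver.gen: dirty, but its reads are unchanged (sync.gen unchanged, west.gen unchanged); cached 0 stands.
  alpha.gen: dirty, but its reads are unchanged (driver.gen unchanged, patch.txt unchanged); cached 0 stands.
  utils.gen: dirty, but its reads are unchanged (driver.gen unchanged, alpha.gen unchanged); cached 0 stands.
  codegen.gen: dirty, but its reads are unchanged (utils.gen unchanged, graph.gen unchanged); cached 0 stands.
  fold.gen: dirty, but its reads are unchanged (alpha.gen unchanged, codegen.gen unchanged); cached 0 stands.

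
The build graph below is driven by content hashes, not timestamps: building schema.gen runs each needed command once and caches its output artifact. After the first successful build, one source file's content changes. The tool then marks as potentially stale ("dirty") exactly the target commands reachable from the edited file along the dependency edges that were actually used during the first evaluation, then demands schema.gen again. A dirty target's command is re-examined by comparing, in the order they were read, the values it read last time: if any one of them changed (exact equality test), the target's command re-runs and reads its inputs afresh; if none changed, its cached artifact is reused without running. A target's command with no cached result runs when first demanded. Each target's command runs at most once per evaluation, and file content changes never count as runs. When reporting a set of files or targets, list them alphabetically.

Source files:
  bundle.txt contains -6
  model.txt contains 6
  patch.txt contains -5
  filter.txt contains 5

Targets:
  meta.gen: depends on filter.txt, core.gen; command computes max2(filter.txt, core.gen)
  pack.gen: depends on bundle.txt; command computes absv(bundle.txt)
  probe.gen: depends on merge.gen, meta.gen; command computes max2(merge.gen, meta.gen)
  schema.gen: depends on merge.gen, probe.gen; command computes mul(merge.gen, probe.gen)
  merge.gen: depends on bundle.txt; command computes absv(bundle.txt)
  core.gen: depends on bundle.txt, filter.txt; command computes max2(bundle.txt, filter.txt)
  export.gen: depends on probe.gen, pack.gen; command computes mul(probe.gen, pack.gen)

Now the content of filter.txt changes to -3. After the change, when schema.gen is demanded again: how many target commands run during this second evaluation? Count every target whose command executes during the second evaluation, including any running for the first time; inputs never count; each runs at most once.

Run set: core.gen, meta.gen, probe.gen (3 run).
The important point: probe.gen recomputes to an identical value, and the output ends up unchanged.

Initial pass — values computed on the first demand:
  core.gen = max2(-6, 5) = 5
  merge.gen = absv(-6) = 6
  meta.gen = max2(5, 5) = 5
  probe.gen = max2(6, 5) = 6
  schema.gen = mul(6, 6) = 36

Second demand — change propagation:
  core.gen: re-runs because filter.txt 5->-3; new result -3.
  meta.gen: re-runs because filter.txt 5->-3; core.gen 5->-3; new result -3.
  probe.gen: re-runs because meta.gen 5->-3; new result 6 (unchanged).
  schema.gen: re-examined; everything it read last time is the same (merge.gen unchanged, probe.gen unchanged) — cache 36 kept, no run.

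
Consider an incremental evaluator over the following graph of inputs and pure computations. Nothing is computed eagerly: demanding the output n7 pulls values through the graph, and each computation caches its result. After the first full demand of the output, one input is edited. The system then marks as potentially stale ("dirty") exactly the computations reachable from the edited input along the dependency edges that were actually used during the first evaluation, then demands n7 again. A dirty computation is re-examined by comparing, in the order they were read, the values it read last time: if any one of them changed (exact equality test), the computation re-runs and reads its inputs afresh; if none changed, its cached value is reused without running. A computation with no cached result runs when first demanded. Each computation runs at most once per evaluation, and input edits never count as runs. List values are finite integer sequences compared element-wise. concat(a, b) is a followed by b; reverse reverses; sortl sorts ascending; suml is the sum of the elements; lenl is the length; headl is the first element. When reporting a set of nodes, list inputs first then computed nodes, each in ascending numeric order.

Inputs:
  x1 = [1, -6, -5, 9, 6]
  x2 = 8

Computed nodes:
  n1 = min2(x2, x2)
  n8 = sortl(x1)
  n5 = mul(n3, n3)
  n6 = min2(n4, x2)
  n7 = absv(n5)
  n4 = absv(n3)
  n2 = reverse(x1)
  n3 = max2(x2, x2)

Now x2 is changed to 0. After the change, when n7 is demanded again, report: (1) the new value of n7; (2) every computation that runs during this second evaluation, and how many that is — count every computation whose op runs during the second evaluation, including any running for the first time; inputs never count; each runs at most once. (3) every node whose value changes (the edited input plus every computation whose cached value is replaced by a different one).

n7 now evaluates to 0.
Run set: n3, n5, n7 (3 run).
Changed values: x2, n3, n5, n7.

Initial pass — values computed on the first demand:
  n3 = max2(8, 8) = 8
  n5 = mul(8, 8) = 64
  n7 = absv(64) = 64

Second demand — change propagation:
  n3: re-runs because x2 8->0; x2 8->0; new result 0.
  n5: re-runs because n3 8->0; n3 8->0; new result 0.
  n7: re-runs because n5 64->0; new result 0.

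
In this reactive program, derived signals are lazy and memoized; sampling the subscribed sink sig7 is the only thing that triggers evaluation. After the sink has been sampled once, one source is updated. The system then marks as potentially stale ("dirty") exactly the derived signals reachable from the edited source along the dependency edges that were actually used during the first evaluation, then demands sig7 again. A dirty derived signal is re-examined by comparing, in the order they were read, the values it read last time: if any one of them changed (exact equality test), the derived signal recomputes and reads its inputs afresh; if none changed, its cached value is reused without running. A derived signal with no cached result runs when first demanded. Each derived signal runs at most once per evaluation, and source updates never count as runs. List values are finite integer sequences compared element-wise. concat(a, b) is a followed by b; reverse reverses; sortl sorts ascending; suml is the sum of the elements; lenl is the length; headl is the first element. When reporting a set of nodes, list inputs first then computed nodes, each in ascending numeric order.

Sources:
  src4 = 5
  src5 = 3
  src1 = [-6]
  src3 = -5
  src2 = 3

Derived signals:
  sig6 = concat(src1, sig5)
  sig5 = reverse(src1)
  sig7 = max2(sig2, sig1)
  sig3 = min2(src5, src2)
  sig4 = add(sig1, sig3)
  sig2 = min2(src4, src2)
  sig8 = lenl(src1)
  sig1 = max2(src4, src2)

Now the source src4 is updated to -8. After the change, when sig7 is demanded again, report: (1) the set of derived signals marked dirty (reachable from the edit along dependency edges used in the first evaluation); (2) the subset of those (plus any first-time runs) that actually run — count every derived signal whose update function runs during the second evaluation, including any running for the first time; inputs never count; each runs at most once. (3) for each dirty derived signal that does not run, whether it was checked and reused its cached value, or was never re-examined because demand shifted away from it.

The edit dirties: sig1, sig2, sig7.
3 derived signals run: sig1, sig2, sig7.
No dirty derived signal escaped a run.

First demand of the output computes:
  sig1 = max2(5, 3) = 5
  sig2 = min2(5, 3) = 3
  sig7 = max2(3, 5) = 5

After the edit, cleaning proceeds:
  sig1: a read changed (src4 5->-8) — executes, giving 3.
  sig2: a read changed (src4 5->-8) — executes, giving -8.
  sig7: a read changed (sig2 3->-8; sig1 5->3) — executes, giving 3.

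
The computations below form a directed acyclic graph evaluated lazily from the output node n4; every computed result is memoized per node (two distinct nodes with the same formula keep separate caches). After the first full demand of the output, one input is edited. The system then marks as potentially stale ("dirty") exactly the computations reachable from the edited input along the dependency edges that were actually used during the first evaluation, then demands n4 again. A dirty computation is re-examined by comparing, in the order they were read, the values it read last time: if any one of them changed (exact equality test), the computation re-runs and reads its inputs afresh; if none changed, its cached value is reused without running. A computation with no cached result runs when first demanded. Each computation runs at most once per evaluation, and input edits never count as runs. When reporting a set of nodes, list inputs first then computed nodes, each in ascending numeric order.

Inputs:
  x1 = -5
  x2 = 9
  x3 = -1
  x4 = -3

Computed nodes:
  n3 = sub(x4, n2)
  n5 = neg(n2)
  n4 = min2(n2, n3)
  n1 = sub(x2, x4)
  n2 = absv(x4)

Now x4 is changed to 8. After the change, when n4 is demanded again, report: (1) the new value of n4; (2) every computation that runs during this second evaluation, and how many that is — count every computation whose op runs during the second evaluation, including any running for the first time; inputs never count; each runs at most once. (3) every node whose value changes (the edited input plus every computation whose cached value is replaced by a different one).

First demand of the output computes:
  n2 = absv(-3) = 3
  n3 = sub(-3, 3) = -6
  n4 = min2(3, -6) = -6

After the edit, cleaning proceeds:
  n2: a read changed (x4 -3->8) — executes, giving 8.
  n3: a read changed (x4 -3->8; n2 3->8) — executes, giving 0.
  n4: a read changed (n2 3->8; n3 -6->0) — executes, giving 0.

Demanding n4 again yields 0.
3 computations run: n2, n3, n4.
The nodes whose values change: x4, n2, n3, n4.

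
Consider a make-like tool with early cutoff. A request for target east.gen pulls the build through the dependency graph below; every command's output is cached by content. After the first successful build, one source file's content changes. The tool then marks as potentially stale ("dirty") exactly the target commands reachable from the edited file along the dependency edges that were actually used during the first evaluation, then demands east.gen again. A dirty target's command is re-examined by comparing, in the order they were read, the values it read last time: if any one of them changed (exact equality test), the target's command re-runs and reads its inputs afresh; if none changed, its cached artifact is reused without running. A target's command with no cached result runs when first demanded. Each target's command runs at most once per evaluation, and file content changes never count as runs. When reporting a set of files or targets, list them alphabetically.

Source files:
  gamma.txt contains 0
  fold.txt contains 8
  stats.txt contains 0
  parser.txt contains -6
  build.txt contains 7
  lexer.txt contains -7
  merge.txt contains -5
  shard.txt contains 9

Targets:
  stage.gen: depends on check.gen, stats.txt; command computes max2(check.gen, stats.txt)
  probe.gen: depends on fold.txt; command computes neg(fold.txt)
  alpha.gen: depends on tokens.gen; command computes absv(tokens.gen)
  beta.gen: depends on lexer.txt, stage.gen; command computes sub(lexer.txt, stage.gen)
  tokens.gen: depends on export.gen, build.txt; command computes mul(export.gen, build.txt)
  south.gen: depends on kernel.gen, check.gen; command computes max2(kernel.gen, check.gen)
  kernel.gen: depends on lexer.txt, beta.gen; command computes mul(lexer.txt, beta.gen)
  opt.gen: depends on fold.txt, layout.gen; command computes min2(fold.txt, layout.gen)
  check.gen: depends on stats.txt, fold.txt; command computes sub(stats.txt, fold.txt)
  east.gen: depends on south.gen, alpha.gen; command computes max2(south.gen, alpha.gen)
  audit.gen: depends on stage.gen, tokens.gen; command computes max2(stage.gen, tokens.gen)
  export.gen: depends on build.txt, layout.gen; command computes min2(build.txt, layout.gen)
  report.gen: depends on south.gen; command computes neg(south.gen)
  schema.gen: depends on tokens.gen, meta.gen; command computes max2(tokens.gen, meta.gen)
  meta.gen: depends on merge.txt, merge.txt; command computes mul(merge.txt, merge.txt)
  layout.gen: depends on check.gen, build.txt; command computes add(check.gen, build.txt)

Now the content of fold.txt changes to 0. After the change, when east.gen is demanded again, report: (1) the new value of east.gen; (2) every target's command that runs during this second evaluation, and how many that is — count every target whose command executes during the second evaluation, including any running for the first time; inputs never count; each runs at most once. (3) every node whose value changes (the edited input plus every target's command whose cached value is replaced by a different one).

First demand of the output computes:
  check.gen = sub(0, 8) = -8
  layout.gen = add(-8, 7) = -1
  export.gen = min2(7, -1) = -1
  stage.gen = max2(-8, 0) = 0
  beta.gen = sub(-7, 0) = -7
  kernel.gen = mul(-7, -7) = 49
  south.gen = max2(49, -8) = 49
  tokens.gen = mul(-1, 7) = -7
  alpha.gen = absv(-7) = 7
  east.gen = max2(49, 7) = 49

After the edit, cleaning proceeds:
  check.gen: a read changed (fold.txt 8->0) — executes, giving 0.
  layout.gen: a read changed (check.gen -8->0) — executes, giving 7.
  export.gen: a read changed (layout.gen -1->7) — executes, giving 7.
  stage.gen: a read changed (check.gen -8->0) — executes, giving 0 — identical to its old value.
  beta.gen: dirty, but its reads are unchanged (lexer.txt unchanged, stage.gen unchanged); cached -7 stands.
  kernel.gen: dirty, but its reads are unchanged (lexer.txt unchanged, beta.gen unchanged); cached 49 stands.
  south.gen: a read changed (check.gen -8->0) — executes, giving 49 — identical to its old value.
  tokens.gen: a read changed (export.gen -1->7) — executes, giving 49.
  alpha.gen: a read changed (tokens.gen -7->49) — executes, giving 49.
  east.gen: a read changed (alpha.gen 7->49) — executes, giving 49 — identical to its old value.

Note where the cutoff bites: beta.gen is checked, finds nothing changed, and keeps its cache.

Demanding east.gen again yields 49.
8 target commands run: alpha.gen, check.gen, east.gen, export.gen, layout.gen, south.gen, stage.gen, tokens.gen.
The nodes whose values change: alpha.gen, check.gen, export.gen, fold.txt, layout.gen, tokens.gen.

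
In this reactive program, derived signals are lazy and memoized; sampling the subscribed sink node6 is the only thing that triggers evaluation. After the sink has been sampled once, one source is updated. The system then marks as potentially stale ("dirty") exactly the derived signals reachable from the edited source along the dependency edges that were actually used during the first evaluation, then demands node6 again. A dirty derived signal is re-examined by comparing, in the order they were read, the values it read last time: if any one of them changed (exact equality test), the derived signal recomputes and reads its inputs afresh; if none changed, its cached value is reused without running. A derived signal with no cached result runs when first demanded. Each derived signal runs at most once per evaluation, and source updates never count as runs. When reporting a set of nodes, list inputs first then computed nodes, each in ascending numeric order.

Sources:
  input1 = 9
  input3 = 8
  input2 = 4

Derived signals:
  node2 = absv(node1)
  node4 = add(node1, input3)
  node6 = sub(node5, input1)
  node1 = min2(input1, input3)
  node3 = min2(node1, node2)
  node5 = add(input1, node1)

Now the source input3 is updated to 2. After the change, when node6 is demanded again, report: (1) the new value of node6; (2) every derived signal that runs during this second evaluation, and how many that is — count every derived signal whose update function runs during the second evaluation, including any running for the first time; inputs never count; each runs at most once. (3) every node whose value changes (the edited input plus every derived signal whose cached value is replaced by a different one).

Demanding node6 again yields 2.
3 derived signals run: node1, node5, node6.
The nodes whose values change: input3, node1, node5, node6.

First demand of the output computes:
  node1 = min2(9, 8) = 8
  node5 = add(9, 8) = 17
  node6 = sub(17, 9) = 8

After the edit, cleaning proceeds:
  node1: a read changed (input3 8->2) — executes, giving 2.
  node5: a read changed (node1 8->2) — executes, giving 11.
  node6: a read changed (node5 17->11) — executes, giving 2.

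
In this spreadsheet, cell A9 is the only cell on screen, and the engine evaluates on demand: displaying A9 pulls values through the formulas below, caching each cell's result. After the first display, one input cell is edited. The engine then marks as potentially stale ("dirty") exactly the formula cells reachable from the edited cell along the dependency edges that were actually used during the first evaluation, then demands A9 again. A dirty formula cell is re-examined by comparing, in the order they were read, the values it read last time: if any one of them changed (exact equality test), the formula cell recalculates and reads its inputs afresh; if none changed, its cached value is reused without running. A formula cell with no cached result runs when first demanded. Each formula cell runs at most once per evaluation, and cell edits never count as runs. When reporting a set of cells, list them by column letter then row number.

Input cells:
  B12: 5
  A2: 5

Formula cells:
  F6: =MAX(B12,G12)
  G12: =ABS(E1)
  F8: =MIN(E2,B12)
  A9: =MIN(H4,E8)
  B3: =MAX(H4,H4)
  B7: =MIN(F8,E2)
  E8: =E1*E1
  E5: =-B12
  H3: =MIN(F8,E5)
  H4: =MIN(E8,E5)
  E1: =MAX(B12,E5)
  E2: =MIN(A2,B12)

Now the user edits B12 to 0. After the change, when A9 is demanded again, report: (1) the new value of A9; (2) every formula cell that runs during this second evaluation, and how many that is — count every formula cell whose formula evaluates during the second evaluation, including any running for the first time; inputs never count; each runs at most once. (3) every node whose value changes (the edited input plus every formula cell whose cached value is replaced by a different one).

Initial pass — values computed on the first demand:
  E5 = -(5) = -5
  E1 = MAX(5, -5) = 5
  E8 = 5 * 5 = 25
  H4 = MIN(25, -5) = -5
  A9 = MIN(-5, 25) = -5

Second demand — change propagation:
  E5: re-runs because B12 5->0; new result 0.
  E1: re-runs because B12 5->0; E5 -5->0; new result 0.
  E8: re-runs because E1 5->0; E1 5->0; new result 0.
  H4: re-runs because E8 25->0; E5 -5->0; new result 0.
  A9: re-runs because H4 -5->0; E8 25->0; new result 0.

A9 now evaluates to 0.
Run set: A9, E1, E5, E8, H4 (5 run).
Changed values: A9, B12, E1, E5, E8, H4.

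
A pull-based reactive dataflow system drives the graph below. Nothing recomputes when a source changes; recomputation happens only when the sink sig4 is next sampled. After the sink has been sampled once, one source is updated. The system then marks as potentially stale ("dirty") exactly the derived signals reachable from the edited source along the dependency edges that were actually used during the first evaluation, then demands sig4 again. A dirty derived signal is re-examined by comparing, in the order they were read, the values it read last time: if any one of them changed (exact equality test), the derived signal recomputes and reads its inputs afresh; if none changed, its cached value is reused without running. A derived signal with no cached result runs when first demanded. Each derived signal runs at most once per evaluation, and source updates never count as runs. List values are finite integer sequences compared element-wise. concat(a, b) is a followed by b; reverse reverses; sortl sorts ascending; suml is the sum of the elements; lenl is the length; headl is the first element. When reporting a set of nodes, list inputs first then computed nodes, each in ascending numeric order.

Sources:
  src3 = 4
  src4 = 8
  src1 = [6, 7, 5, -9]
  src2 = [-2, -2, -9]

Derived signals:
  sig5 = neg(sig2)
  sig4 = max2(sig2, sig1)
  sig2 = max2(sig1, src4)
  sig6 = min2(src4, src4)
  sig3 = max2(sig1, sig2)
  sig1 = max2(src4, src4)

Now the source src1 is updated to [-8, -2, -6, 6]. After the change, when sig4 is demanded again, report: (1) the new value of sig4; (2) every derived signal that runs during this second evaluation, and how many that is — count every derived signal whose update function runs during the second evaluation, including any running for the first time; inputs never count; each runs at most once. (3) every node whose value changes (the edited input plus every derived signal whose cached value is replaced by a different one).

New value of sig4: 8.
Derived signals that run: none — 0 in total.
Values that change: src1.
Key observation: src1 is never demanded by the output, so the edit triggers no recomputation at all.

First evaluation (everything demanded from the output):
  sig1 = max2(8, 8) = 8
  sig2 = max2(8, 8) = 8
  sig4 = max2(8, 8) = 8

Propagation after the edit:
  src1 feeds no computation that the output demands — nothing is marked dirty and nothing runs.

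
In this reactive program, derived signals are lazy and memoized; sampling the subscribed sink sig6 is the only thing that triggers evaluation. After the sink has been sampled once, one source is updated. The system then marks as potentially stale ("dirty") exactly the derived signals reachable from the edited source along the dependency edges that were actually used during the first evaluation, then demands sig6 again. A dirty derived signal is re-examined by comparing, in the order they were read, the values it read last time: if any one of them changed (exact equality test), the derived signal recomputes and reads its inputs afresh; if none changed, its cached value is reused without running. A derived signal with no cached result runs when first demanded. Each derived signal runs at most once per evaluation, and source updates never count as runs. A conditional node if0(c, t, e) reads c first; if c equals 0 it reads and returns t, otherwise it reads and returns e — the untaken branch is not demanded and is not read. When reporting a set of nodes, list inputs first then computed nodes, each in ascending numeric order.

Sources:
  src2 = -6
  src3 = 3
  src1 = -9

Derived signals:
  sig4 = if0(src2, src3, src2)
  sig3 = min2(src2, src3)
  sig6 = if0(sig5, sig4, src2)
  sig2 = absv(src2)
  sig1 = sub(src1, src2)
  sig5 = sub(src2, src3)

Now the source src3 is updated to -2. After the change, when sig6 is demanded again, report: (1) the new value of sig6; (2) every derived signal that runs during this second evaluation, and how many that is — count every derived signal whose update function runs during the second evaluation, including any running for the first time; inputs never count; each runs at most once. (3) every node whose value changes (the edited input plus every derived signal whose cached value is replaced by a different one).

Demanding sig6 again yields -6.
2 derived signals run: sig5, sig6.
The nodes whose values change: src3, sig5.

First demand of the output computes:
  sig5 = sub(-6, 3) = -9
  sig6 = if0(sig5=-9 -> else branch src2) = -6

After the edit, cleaning proceeds:
  sig5: a read changed (src3 3->-2) — executes, giving -4.
  sig6: a read changed (sig5 -9->-4) — executes, giving -6 — identical to its old value.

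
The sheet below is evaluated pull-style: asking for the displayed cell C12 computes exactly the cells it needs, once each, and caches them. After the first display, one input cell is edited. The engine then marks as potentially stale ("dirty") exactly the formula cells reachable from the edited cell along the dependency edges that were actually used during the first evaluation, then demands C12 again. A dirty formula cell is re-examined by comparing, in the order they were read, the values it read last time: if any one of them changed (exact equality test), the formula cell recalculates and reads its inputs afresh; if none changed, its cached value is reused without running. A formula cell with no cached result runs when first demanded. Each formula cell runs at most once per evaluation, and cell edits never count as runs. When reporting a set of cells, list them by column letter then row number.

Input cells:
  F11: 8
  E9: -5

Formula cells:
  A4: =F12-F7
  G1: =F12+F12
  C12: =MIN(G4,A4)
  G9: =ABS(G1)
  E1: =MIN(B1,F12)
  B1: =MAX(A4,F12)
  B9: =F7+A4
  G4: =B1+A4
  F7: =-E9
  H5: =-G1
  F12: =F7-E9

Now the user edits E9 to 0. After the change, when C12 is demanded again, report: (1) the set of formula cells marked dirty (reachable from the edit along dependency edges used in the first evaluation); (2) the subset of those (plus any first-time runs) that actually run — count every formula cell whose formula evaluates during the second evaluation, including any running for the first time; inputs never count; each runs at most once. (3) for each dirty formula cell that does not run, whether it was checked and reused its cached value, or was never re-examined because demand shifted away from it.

First demand of the output computes:
  F7 = -(-5) = 5
  F12 = 5 - -5 = 10
  A4 = 10 - 5 = 5
  B1 = MAX(5, 10) = 10
  G4 = 10 + 5 = 15
  C12 = MIN(15, 5) = 5

After the edit, cleaning proceeds:
  F7: a read changed (E9 -5->0) — executes, giving 0.
  F12: a read changed (F7 5->0; E9 -5->0) — executes, giving 0.
  A4: a read changed (F12 10->0; F7 5->0) — executes, giving 0.
  B1: a read changed (A4 5->0; F12 10->0) — executes, giving 0.
  G4: a read changed (B1 10->0; A4 5->0) — executes, giving 0.
  C12: a read changed (G4 15->0; A4 5->0) — executes, giving 0.

The edit dirties: A4, B1, C12, F7, F12, G4.
6 formula cells run: A4, B1, C12, F7, F12, G4.
No dirty formula cell escaped a run.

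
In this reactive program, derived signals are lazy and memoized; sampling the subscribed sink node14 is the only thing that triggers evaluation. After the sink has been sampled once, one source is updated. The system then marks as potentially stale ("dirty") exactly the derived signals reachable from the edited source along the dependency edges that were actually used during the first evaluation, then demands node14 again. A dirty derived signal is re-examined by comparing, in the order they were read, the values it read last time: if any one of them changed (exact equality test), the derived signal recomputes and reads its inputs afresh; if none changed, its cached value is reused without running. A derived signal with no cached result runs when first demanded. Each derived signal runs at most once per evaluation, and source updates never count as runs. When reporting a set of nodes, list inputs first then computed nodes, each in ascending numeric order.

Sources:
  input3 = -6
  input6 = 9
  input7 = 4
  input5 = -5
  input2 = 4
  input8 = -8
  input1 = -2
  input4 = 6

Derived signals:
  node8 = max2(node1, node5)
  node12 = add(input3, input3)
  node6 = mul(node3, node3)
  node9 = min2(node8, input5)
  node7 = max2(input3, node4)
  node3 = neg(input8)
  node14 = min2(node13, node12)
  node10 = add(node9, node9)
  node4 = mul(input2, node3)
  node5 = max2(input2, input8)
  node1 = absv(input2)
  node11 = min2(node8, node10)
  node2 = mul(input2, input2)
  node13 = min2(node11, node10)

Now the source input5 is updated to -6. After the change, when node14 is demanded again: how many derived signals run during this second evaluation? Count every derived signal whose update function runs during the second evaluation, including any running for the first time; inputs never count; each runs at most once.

First demand of the output computes:
  node1 = absv(4) = 4
  node5 = max2(4, -8) = 4
  node8 = max2(4, 4) = 4
  node9 = min2(4, -5) = -5
  node10 = add(-5, -5) = -10
  node11 = min2(4, -10) = -10
  node12 = add(-6, -6) = -12
  node13 = min2(-10, -10) = -10
  node14 = min2(-10, -12) = -12

After the edit, cleaning proceeds:
  node9: a read changed (input5 -5->-6) — executes, giving -6.
  node10: a read changed (node9 -5->-6; node9 -5->-6) — executes, giving -12.
  node11: a read changed (node10 -10->-12) — executes, giving -12.
  node13: a read changed (node11 -10->-12; node10 -10->-12) — executes, giving -12.
  node14: a read changed (node13 -10->-12) — executes, giving -12 — identical to its old value.

5 derived signals run: node9, node10, node11, node13, node14.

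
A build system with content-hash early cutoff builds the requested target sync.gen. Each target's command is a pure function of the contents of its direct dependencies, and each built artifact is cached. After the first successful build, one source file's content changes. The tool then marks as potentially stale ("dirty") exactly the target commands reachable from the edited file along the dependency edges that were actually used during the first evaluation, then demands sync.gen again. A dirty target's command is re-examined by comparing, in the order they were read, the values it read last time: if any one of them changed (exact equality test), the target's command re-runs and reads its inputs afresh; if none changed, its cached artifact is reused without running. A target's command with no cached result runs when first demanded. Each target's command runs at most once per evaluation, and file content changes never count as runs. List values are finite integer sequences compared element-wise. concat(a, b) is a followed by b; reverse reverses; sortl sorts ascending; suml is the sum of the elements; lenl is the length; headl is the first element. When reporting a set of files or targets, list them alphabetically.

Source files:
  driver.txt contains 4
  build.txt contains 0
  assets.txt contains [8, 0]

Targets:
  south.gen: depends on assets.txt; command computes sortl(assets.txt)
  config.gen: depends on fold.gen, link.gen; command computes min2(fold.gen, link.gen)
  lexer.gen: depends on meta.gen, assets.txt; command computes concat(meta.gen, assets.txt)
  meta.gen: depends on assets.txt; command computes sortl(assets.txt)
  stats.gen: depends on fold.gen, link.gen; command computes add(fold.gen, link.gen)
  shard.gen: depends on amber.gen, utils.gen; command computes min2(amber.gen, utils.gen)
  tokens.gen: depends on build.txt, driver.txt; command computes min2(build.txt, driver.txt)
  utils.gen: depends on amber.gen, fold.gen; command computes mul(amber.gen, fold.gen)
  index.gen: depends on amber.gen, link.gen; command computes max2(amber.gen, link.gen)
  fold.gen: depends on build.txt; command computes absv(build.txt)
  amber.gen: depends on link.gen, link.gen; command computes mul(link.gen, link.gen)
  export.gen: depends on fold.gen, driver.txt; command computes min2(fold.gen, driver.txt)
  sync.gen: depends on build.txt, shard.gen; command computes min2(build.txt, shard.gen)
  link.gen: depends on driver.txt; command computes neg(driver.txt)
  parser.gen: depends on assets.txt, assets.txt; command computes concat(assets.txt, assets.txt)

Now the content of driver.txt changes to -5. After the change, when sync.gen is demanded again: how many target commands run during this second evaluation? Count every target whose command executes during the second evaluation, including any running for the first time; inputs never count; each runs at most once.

First evaluation (everything demanded from the output):
  fold.gen = absv(0) = 0
  link.gen = neg(4) = -4
  amber.gen = mul(-4, -4) = 16
  utils.gen = mul(16, 0) = 0
  shard.gen = min2(16, 0) = 0
  sync.gen = min2(0, 0) = 0

Propagation after the edit:
  link.gen: runs — driver.txt 4->-5; result 5.
  amber.gen: runs — link.gen -4->5; link.gen -4->5; result 25.
  utils.gen: runs — amber.gen 16->25; result 0 (same value as before).
  shard.gen: runs — amber.gen 16->25; result 0 (same value as before).
  sync.gen: checked — values it read are unchanged (build.txt unchanged, shard.gen unchanged); reused cached 0 without running.

Key observation: the cutoff stops propagation at sync.gen — its inputs' values are unchanged, so it reuses its cache.

Target commands that run: amber.gen, link.gen, shard.gen, utils.gen — 4 in total.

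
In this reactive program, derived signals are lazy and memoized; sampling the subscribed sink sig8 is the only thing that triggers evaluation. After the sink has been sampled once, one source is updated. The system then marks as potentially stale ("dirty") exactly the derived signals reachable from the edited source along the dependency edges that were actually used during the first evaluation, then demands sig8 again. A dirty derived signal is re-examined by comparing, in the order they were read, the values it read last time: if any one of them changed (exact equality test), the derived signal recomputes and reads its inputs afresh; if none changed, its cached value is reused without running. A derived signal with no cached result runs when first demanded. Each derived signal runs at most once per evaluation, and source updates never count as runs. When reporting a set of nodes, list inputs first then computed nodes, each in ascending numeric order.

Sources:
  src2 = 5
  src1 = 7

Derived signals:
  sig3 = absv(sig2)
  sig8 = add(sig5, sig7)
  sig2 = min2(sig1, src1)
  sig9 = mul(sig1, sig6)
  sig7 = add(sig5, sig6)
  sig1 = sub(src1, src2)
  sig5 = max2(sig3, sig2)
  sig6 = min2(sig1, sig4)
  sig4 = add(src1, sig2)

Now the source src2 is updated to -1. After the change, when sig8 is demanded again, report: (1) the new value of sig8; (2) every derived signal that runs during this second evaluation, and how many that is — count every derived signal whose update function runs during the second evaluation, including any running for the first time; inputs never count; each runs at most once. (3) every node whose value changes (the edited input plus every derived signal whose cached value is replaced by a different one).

First demand of the output computes:
  sig1 = sub(7, 5) = 2
  sig2 = min2(2, 7) = 2
  sig3 = absv(2) = 2
  sig4 = add(7, 2) = 9
  sig5 = max2(2, 2) = 2
  sig6 = min2(2, 9) = 2
  sig7 = add(2, 2) = 4
  sig8 = add(2, 4) = 6

After the edit, cleaning proceeds:
  sig1: a read changed (src2 5->-1) — executes, giving 8.
  sig2: a read changed (sig1 2->8) — executes, giving 7.
  sig3: a read changed (sig2 2->7) — executes, giving 7.
  sig4: a read changed (sig2 2->7) — executes, giving 14.
  sig5: a read changed (sig3 2->7; sig2 2->7) — executes, giving 7.
  sig6: a read changed (sig1 2->8; sig4 9->14) — executes, giving 8.
  sig7: a read changed (sig5 2->7; sig6 2->8) — executes, giving 15.
  sig8: a read changed (sig5 2->7; sig7 4->15) — executes, giving 22.

Demanding sig8 again yields 22.
8 derived signals run: sig1, sig2, sig3, sig4, sig5, sig6, sig7, sig8.
The nodes whose values change: src2, sig1, sig2, sig3, sig4, sig5, sig6, sig7, sig8.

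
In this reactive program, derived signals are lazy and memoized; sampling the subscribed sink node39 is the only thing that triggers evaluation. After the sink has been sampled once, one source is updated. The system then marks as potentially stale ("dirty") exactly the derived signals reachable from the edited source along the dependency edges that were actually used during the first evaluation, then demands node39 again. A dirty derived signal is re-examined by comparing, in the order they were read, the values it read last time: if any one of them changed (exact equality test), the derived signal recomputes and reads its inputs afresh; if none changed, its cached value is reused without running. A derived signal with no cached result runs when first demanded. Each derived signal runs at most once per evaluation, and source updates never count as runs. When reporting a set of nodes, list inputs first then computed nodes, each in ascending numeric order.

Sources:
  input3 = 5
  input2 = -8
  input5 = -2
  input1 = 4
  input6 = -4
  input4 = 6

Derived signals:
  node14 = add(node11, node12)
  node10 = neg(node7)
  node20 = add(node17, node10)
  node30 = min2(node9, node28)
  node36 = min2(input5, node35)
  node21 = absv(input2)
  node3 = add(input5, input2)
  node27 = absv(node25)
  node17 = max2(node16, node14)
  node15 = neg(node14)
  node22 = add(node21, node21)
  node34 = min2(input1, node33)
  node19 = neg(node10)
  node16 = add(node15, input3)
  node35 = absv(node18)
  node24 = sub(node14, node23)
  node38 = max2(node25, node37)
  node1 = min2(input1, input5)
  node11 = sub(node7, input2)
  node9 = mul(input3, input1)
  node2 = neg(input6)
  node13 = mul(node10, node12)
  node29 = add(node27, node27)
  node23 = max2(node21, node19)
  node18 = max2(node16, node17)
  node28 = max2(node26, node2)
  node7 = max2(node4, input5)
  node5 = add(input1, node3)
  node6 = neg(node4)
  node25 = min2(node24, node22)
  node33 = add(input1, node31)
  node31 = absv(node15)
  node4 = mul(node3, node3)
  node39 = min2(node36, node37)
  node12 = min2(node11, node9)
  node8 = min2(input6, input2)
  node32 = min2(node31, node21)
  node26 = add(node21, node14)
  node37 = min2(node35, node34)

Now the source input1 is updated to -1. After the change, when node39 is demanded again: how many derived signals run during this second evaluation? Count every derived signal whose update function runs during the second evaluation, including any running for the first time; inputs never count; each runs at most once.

First demand of the output computes:
  node3 = add(-2, -8) = -10
  node4 = mul(-10, -10) = 100
  node7 = max2(100, -2) = 100
  node9 = mul(5, 4) = 20
  node11 = sub(100, -8) = 108
  node12 = min2(108, 20) = 20
  node14 = add(108, 20) = 128
  node15 = neg(128) = -128
  node16 = add(-128, 5) = -123
  node17 = max2(-123, 128) = 128
  node18 = max2(-123, 128) = 128
  node31 = absv(-128) = 128
  node33 = add(4, 128) = 132
  node34 = min2(4, 132) = 4
  node35 = absv(128) = 128
  node36 = min2(-2, 128) = -2
  node37 = min2(128, 4) = 4
  node39 = min2(-2, 4) = -2

After the edit, cleaning proceeds:
  node9: a read changed (input1 4->-1) — executes, giving -5.
  node12: a read changed (node9 20->-5) — executes, giving -5.
  node14: a read changed (node12 20->-5) — executes, giving 103.
  node15: a read changed (node14 128->103) — executes, giving -103.
  node16: a read changed (node15 -128->-103) — executes, giving -98.
  node17: a read changed (node16 -123->-98; node14 128->103) — executes, giving 103.
  node18: a read changed (node16 -123->-98; node17 128->103) — executes, giving 103.
  node31: a read changed (node15 -128->-103) — executes, giving 103.
  node33: a read changed (input1 4->-1; node31 128->103) — executes, giving 102.
  node34: a read changed (input1 4->-1; node33 132->102) — executes, giving -1.
  node35: a read changed (node18 128->103) — executes, giving 103.
  node36: a read changed (node35 128->103) — executes, giving -2 — identical to its old value.
  node37: a read changed (node35 128->103; node34 4->-1) — executes, giving -1.
  node39: a read changed (node37 4->-1) — executes, giving -2 — identical to its old value.

14 derived signals run: node9, node12, node14, node15, node16, node17, node18, node31, node33, node34, node35, node36, node37, node39.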